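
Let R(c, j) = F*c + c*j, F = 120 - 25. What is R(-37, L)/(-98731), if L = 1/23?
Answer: 80882/2270813 ≈ 0.035618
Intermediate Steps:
F = 95
L = 1/23 ≈ 0.043478
R(c, j) = 95*c + c*j
R(-37, L)/(-98731) = -37*(95 + 1/23)/(-98731) = -37*2186/23*(-1/98731) = -80882/23*(-1/98731) = 80882/2270813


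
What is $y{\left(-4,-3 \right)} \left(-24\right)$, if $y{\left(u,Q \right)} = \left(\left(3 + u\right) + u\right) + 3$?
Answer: $48$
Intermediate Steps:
$y{\left(u,Q \right)} = 6 + 2 u$ ($y{\left(u,Q \right)} = \left(3 + 2 u\right) + 3 = 6 + 2 u$)
$y{\left(-4,-3 \right)} \left(-24\right) = \left(6 + 2 \left(-4\right)\right) \left(-24\right) = \left(6 - 8\right) \left(-24\right) = \left(-2\right) \left(-24\right) = 48$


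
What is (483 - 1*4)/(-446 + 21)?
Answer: -479/425 ≈ -1.1271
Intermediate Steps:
(483 - 1*4)/(-446 + 21) = (483 - 4)/(-425) = 479*(-1/425) = -479/425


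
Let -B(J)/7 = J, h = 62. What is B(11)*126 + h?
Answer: -9640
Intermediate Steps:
B(J) = -7*J
B(11)*126 + h = -7*11*126 + 62 = -77*126 + 62 = -9702 + 62 = -9640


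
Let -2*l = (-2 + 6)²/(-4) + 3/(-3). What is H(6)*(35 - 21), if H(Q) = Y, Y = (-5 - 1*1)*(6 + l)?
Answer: -714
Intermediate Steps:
l = 5/2 (l = -((-2 + 6)²/(-4) + 3/(-3))/2 = -(4²*(-¼) + 3*(-⅓))/2 = -(16*(-¼) - 1)/2 = -(-4 - 1)/2 = -½*(-5) = 5/2 ≈ 2.5000)
Y = -51 (Y = (-5 - 1*1)*(6 + 5/2) = (-5 - 1)*(17/2) = -6*17/2 = -51)
H(Q) = -51
H(6)*(35 - 21) = -51*(35 - 21) = -51*14 = -714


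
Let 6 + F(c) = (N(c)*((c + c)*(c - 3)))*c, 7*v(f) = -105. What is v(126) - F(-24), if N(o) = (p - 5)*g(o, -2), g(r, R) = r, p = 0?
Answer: 3732471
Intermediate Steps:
v(f) = -15 (v(f) = (⅐)*(-105) = -15)
N(o) = -5*o (N(o) = (0 - 5)*o = -5*o)
F(c) = -6 - 10*c³*(-3 + c) (F(c) = -6 + ((-5*c)*((c + c)*(c - 3)))*c = -6 + ((-5*c)*((2*c)*(-3 + c)))*c = -6 + ((-5*c)*(2*c*(-3 + c)))*c = -6 + (-10*c²*(-3 + c))*c = -6 - 10*c³*(-3 + c))
v(126) - F(-24) = -15 - (-6 - 10*(-24)⁴ + 30*(-24)³) = -15 - (-6 - 10*331776 + 30*(-13824)) = -15 - (-6 - 3317760 - 414720) = -15 - 1*(-3732486) = -15 + 3732486 = 3732471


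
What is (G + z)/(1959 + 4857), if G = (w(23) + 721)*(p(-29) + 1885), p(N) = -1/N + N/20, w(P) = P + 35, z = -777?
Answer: 850590481/3953280 ≈ 215.16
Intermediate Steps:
w(P) = 35 + P
p(N) = -1/N + N/20 (p(N) = -1/N + N*(1/20) = -1/N + N/20)
G = 851041141/580 (G = ((35 + 23) + 721)*((-1/(-29) + (1/20)*(-29)) + 1885) = (58 + 721)*((-1*(-1/29) - 29/20) + 1885) = 779*((1/29 - 29/20) + 1885) = 779*(-821/580 + 1885) = 779*(1092479/580) = 851041141/580 ≈ 1.4673e+6)
(G + z)/(1959 + 4857) = (851041141/580 - 777)/(1959 + 4857) = (850590481/580)/6816 = (850590481/580)*(1/6816) = 850590481/3953280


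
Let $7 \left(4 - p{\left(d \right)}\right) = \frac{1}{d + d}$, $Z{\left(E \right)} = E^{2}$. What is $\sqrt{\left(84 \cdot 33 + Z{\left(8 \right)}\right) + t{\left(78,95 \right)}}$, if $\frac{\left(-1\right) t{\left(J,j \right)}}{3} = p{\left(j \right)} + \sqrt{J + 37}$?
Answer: $\frac{\sqrt{4995377590 - 5306700 \sqrt{115}}}{1330} \approx 52.838$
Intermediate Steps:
$p{\left(d \right)} = 4 - \frac{1}{14 d}$ ($p{\left(d \right)} = 4 - \frac{1}{7 \left(d + d\right)} = 4 - \frac{1}{7 \cdot 2 d} = 4 - \frac{\frac{1}{2} \frac{1}{d}}{7} = 4 - \frac{1}{14 d}$)
$t{\left(J,j \right)} = -12 - 3 \sqrt{37 + J} + \frac{3}{14 j}$ ($t{\left(J,j \right)} = - 3 \left(\left(4 - \frac{1}{14 j}\right) + \sqrt{J + 37}\right) = - 3 \left(\left(4 - \frac{1}{14 j}\right) + \sqrt{37 + J}\right) = - 3 \left(4 + \sqrt{37 + J} - \frac{1}{14 j}\right) = -12 - 3 \sqrt{37 + J} + \frac{3}{14 j}$)
$\sqrt{\left(84 \cdot 33 + Z{\left(8 \right)}\right) + t{\left(78,95 \right)}} = \sqrt{\left(84 \cdot 33 + 8^{2}\right) - \left(12 - \frac{3}{1330} + 3 \sqrt{37 + 78}\right)} = \sqrt{\left(2772 + 64\right) - \left(\frac{15957}{1330} + 3 \sqrt{115}\right)} = \sqrt{2836 - \left(\frac{15957}{1330} + 3 \sqrt{115}\right)} = \sqrt{\frac{3755923}{1330} - 3 \sqrt{115}}$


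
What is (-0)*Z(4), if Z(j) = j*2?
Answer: 0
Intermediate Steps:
Z(j) = 2*j
(-0)*Z(4) = (-0)*(2*4) = -5*0*8 = 0*8 = 0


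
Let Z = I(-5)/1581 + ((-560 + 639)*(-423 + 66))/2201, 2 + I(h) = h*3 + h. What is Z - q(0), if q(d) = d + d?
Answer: -1439915/112251 ≈ -12.828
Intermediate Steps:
q(d) = 2*d
I(h) = -2 + 4*h (I(h) = -2 + (h*3 + h) = -2 + (3*h + h) = -2 + 4*h)
Z = -1439915/112251 (Z = (-2 + 4*(-5))/1581 + ((-560 + 639)*(-423 + 66))/2201 = (-2 - 20)*(1/1581) + (79*(-357))*(1/2201) = -22*1/1581 - 28203*1/2201 = -22/1581 - 28203/2201 = -1439915/112251 ≈ -12.828)
Z - q(0) = -1439915/112251 - 2*0 = -1439915/112251 - 1*0 = -1439915/112251 + 0 = -1439915/112251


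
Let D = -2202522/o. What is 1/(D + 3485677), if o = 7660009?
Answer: 1094287/3814330712653 ≈ 2.8689e-7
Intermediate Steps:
D = -314646/1094287 (D = -2202522/7660009 = -2202522*1/7660009 = -314646/1094287 ≈ -0.28754)
1/(D + 3485677) = 1/(-314646/1094287 + 3485677) = 1/(3814330712653/1094287) = 1094287/3814330712653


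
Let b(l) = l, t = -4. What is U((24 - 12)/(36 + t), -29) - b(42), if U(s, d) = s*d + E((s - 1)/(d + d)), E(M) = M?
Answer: -24529/464 ≈ -52.864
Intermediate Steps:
U(s, d) = d*s + (-1 + s)/(2*d) (U(s, d) = s*d + (s - 1)/(d + d) = d*s + (-1 + s)/((2*d)) = d*s + (-1 + s)*(1/(2*d)) = d*s + (-1 + s)/(2*d))
U((24 - 12)/(36 + t), -29) - b(42) = (½)*(-1 + (24 - 12)/(36 - 4) + 2*((24 - 12)/(36 - 4))*(-29)²)/(-29) - 1*42 = (½)*(-1/29)*(-1 + 12/32 + 2*(12/32)*841) - 42 = (½)*(-1/29)*(-1 + 12*(1/32) + 2*(12*(1/32))*841) - 42 = (½)*(-1/29)*(-1 + 3/8 + 2*(3/8)*841) - 42 = (½)*(-1/29)*(-1 + 3/8 + 2523/4) - 42 = (½)*(-1/29)*(5041/8) - 42 = -5041/464 - 42 = -24529/464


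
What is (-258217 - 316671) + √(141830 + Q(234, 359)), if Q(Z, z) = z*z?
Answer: -574888 + 3*√30079 ≈ -5.7437e+5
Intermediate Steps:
Q(Z, z) = z²
(-258217 - 316671) + √(141830 + Q(234, 359)) = (-258217 - 316671) + √(141830 + 359²) = -574888 + √(141830 + 128881) = -574888 + √270711 = -574888 + 3*√30079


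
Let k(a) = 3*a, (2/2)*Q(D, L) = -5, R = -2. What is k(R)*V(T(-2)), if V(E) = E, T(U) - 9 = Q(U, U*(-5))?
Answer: -24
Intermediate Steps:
Q(D, L) = -5
T(U) = 4 (T(U) = 9 - 5 = 4)
k(R)*V(T(-2)) = (3*(-2))*4 = -6*4 = -24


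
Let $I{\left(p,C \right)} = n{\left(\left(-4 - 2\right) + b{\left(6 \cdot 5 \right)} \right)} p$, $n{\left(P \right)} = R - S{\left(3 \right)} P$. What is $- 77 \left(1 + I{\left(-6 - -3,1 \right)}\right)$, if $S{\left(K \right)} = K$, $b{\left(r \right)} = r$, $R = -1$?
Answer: $-16940$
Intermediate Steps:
$n{\left(P \right)} = -1 - 3 P$
$I{\left(p,C \right)} = - 73 p$ ($I{\left(p,C \right)} = \left(-1 - 3 \left(\left(-4 - 2\right) + 6 \cdot 5\right)\right) p = \left(-1 - 3 \left(-6 + 30\right)\right) p = \left(-1 - 72\right) p = - 73 p$)
$- 77 \left(1 + I{\left(-6 - -3,1 \right)}\right) = - 77 \left(1 - 73 \left(-6 - -3\right)\right) = - 77 \left(1 - 73 \left(-6 + 3\right)\right) = - 77 \left(1 - -219\right) = - 77 \left(1 + 219\right) = \left(-77\right) 220 = -16940$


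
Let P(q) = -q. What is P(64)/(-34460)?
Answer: 16/8615 ≈ 0.0018572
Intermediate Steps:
P(64)/(-34460) = -1*64/(-34460) = -64*(-1/34460) = 16/8615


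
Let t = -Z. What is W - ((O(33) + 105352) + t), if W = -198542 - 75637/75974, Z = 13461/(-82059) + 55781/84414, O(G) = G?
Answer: -1211718552751718180/3986867123007 ≈ -3.0393e+5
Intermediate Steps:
Z = 104273825/209906922 (Z = 13461*(-1/82059) + 55781*(1/84414) = -4487/27353 + 5071/7674 = 104273825/209906922 ≈ 0.49676)
W = -15084105545/75974 (W = -198542 - 75637*1/75974 = -198542 - 75637/75974 = -15084105545/75974 ≈ -1.9854e+5)
t = -104273825/209906922 (t = -1*104273825/209906922 = -104273825/209906922 ≈ -0.49676)
W - ((O(33) + 105352) + t) = -15084105545/75974 - ((33 + 105352) - 104273825/209906922) = -15084105545/75974 - (105385 - 104273825/209906922) = -15084105545/75974 - 1*22120936701145/209906922 = -15084105545/75974 - 22120936701145/209906922 = -1211718552751718180/3986867123007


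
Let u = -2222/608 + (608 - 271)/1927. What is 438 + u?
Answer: 254545455/585808 ≈ 434.52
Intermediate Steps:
u = -2038449/585808 (u = -2222*1/608 + 337*(1/1927) = -1111/304 + 337/1927 = -2038449/585808 ≈ -3.4797)
438 + u = 438 - 2038449/585808 = 254545455/585808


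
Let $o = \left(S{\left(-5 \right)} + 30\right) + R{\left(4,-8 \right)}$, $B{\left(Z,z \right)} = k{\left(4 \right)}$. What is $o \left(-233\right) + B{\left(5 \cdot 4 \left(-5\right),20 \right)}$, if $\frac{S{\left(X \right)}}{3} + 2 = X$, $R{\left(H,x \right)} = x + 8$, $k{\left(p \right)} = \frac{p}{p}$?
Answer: $-2096$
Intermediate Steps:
$k{\left(p \right)} = 1$
$R{\left(H,x \right)} = 8 + x$
$S{\left(X \right)} = -6 + 3 X$
$B{\left(Z,z \right)} = 1$
$o = 9$ ($o = \left(\left(-6 + 3 \left(-5\right)\right) + 30\right) + \left(8 - 8\right) = \left(\left(-6 - 15\right) + 30\right) + 0 = \left(-21 + 30\right) + 0 = 9 + 0 = 9$)
$o \left(-233\right) + B{\left(5 \cdot 4 \left(-5\right),20 \right)} = 9 \left(-233\right) + 1 = -2097 + 1 = -2096$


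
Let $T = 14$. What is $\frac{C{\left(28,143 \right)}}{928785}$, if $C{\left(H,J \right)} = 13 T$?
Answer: $\frac{14}{71445} \approx 0.00019595$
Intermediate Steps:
$C{\left(H,J \right)} = 182$ ($C{\left(H,J \right)} = 13 \cdot 14 = 182$)
$\frac{C{\left(28,143 \right)}}{928785} = \frac{182}{928785} = 182 \cdot \frac{1}{928785} = \frac{14}{71445}$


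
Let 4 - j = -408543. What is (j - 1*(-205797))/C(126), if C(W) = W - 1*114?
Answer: 153586/3 ≈ 51195.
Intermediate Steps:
C(W) = -114 + W (C(W) = W - 114 = -114 + W)
j = 408547 (j = 4 - 1*(-408543) = 4 + 408543 = 408547)
(j - 1*(-205797))/C(126) = (408547 - 1*(-205797))/(-114 + 126) = (408547 + 205797)/12 = 614344*(1/12) = 153586/3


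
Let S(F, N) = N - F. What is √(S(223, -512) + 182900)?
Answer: √182165 ≈ 426.81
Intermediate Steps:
√(S(223, -512) + 182900) = √((-512 - 1*223) + 182900) = √((-512 - 223) + 182900) = √(-735 + 182900) = √182165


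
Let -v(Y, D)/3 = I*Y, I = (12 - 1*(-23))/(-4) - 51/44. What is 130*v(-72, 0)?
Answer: -3060720/11 ≈ -2.7825e+5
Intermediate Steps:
I = -109/11 (I = (12 + 23)*(-¼) - 51*1/44 = 35*(-¼) - 51/44 = -35/4 - 51/44 = -109/11 ≈ -9.9091)
v(Y, D) = 327*Y/11 (v(Y, D) = -(-327)*Y/11 = 327*Y/11)
130*v(-72, 0) = 130*((327/11)*(-72)) = 130*(-23544/11) = -3060720/11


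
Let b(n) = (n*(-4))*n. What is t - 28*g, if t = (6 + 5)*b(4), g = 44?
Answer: -1936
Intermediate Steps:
b(n) = -4*n² (b(n) = (-4*n)*n = -4*n²)
t = -704 (t = (6 + 5)*(-4*4²) = 11*(-4*16) = 11*(-64) = -704)
t - 28*g = -704 - 28*44 = -704 - 1232 = -1936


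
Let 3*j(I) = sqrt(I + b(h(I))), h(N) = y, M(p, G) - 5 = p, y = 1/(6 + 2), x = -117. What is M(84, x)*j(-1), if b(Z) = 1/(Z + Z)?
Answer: 89*sqrt(3)/3 ≈ 51.384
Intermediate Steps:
y = 1/8 ≈ 0.12500
M(p, G) = 5 + p
h(N) = 1/8
b(Z) = 1/(2*Z)
j(I) = sqrt(4 + I)/3 (j(I) = sqrt(I + 1/(2*(1/8)))/3 = sqrt(I + (1/2)*8)/3 = sqrt(I + 4)/3 = sqrt(4 + I)/3)
M(84, x)*j(-1) = (5 + 84)*(sqrt(4 - 1)/3) = 89*(sqrt(3)/3) = 89*sqrt(3)/3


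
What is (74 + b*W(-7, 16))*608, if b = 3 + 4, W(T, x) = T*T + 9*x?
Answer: 866400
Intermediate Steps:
W(T, x) = T² + 9*x
b = 7
(74 + b*W(-7, 16))*608 = (74 + 7*((-7)² + 9*16))*608 = (74 + 7*(49 + 144))*608 = (74 + 7*193)*608 = (74 + 1351)*608 = 1425*608 = 866400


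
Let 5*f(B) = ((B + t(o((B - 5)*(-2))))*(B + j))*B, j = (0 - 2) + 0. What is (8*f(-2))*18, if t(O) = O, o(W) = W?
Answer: 13824/5 ≈ 2764.8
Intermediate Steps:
j = -2 (j = -2 + 0 = -2)
f(B) = B*(-2 + B)*(10 - B)/5 (f(B) = (((B + (B - 5)*(-2))*(B - 2))*B)/5 = (((B + (-5 + B)*(-2))*(-2 + B))*B)/5 = (((B + (10 - 2*B))*(-2 + B))*B)/5 = (((10 - B)*(-2 + B))*B)/5 = (((-2 + B)*(10 - B))*B)/5 = (B*(-2 + B)*(10 - B))/5 = B*(-2 + B)*(10 - B)/5)
(8*f(-2))*18 = (8*((⅕)*(-2)*(-20 - 1*(-2)² + 12*(-2))))*18 = (8*((⅕)*(-2)*(-20 - 1*4 - 24)))*18 = (8*((⅕)*(-2)*(-20 - 4 - 24)))*18 = (8*((⅕)*(-2)*(-48)))*18 = (8*(96/5))*18 = (768/5)*18 = 13824/5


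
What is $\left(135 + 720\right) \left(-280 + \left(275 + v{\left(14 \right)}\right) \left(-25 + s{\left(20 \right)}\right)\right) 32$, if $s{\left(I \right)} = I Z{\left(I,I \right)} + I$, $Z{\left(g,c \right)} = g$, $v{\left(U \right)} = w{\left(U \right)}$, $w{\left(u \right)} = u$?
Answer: $3115620000$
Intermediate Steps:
$v{\left(U \right)} = U$
$s{\left(I \right)} = I + I^{2}$ ($s{\left(I \right)} = I I + I = I^{2} + I = I + I^{2}$)
$\left(135 + 720\right) \left(-280 + \left(275 + v{\left(14 \right)}\right) \left(-25 + s{\left(20 \right)}\right)\right) 32 = \left(135 + 720\right) \left(-280 + \left(275 + 14\right) \left(-25 + 20 \left(1 + 20\right)\right)\right) 32 = 855 \left(-280 + 289 \left(-25 + 20 \cdot 21\right)\right) 32 = 855 \left(-280 + 289 \left(-25 + 420\right)\right) 32 = 855 \left(-280 + 289 \cdot 395\right) 32 = 855 \left(-280 + 114155\right) 32 = 855 \cdot 113875 \cdot 32 = 97363125 \cdot 32 = 3115620000$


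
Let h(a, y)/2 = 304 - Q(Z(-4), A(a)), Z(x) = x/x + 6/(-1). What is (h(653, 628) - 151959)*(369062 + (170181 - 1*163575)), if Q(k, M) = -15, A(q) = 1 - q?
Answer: -56846457428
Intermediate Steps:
Z(x) = -5 (Z(x) = 1 + 6*(-1) = 1 - 6 = -5)
h(a, y) = 638 (h(a, y) = 2*(304 - 1*(-15)) = 2*(304 + 15) = 2*319 = 638)
(h(653, 628) - 151959)*(369062 + (170181 - 1*163575)) = (638 - 151959)*(369062 + (170181 - 1*163575)) = -151321*(369062 + (170181 - 163575)) = -151321*(369062 + 6606) = -151321*375668 = -56846457428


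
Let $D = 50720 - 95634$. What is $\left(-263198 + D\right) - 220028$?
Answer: $-528140$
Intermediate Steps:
$D = -44914$ ($D = 50720 - 95634 = -44914$)
$\left(-263198 + D\right) - 220028 = \left(-263198 - 44914\right) - 220028 = -308112 - 220028 = -528140$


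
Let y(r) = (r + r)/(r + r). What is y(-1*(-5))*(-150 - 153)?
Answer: -303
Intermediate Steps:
y(r) = 1 (y(r) = (2*r)/((2*r)) = (2*r)*(1/(2*r)) = 1)
y(-1*(-5))*(-150 - 153) = 1*(-150 - 153) = 1*(-303) = -303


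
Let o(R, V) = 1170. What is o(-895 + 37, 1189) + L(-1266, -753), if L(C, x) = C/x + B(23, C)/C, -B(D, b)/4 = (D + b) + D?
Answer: 185547796/158883 ≈ 1167.8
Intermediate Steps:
B(D, b) = -8*D - 4*b (B(D, b) = -4*((D + b) + D) = -4*(b + 2*D) = -8*D - 4*b)
L(C, x) = C/x + (-184 - 4*C)/C (L(C, x) = C/x + (-8*23 - 4*C)/C = C/x + (-184 - 4*C)/C)
o(-895 + 37, 1189) + L(-1266, -753) = 1170 + (-4 - 184/(-1266) - 1266/(-753)) = 1170 + (-4 - 184*(-1/1266) - 1266*(-1/753)) = 1170 + (-4 + 92/633 + 422/251) = 1170 - 345314/158883 = 185547796/158883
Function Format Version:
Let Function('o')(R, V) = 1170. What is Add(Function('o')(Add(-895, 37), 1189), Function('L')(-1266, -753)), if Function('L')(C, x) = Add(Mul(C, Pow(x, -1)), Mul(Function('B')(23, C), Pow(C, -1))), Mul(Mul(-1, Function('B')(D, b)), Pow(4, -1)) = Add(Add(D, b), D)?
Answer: Rational(185547796, 158883) ≈ 1167.8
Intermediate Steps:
Function('B')(D, b) = Add(Mul(-8, D), Mul(-4, b)) (Function('B')(D, b) = Mul(-4, Add(Add(D, b), D)) = Mul(-4, Add(b, Mul(2, D))) = Add(Mul(-8, D), Mul(-4, b)))
Function('L')(C, x) = Add(Mul(C, Pow(x, -1)), Mul(Pow(C, -1), Add(-184, Mul(-4, C)))) (Function('L')(C, x) = Add(Mul(C, Pow(x, -1)), Mul(Add(Mul(-8, 23), Mul(-4, C)), Pow(C, -1))) = Add(Mul(C, Pow(x, -1)), Mul(Add(-184, Mul(-4, C)), Pow(C, -1))) = Add(Mul(C, Pow(x, -1)), Mul(Pow(C, -1), Add(-184, Mul(-4, C)))))
Add(Function('o')(Add(-895, 37), 1189), Function('L')(-1266, -753)) = Add(1170, Add(-4, Mul(-184, Pow(-1266, -1)), Mul(-1266, Pow(-753, -1)))) = Add(1170, Add(-4, Mul(-184, Rational(-1, 1266)), Mul(-1266, Rational(-1, 753)))) = Add(1170, Add(-4, Rational(92, 633), Rational(422, 251))) = Add(1170, Rational(-345314, 158883)) = Rational(185547796, 158883)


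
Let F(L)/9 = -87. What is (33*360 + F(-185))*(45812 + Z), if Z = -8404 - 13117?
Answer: 269557227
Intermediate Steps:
Z = -21521
F(L) = -783 (F(L) = 9*(-87) = -783)
(33*360 + F(-185))*(45812 + Z) = (33*360 - 783)*(45812 - 21521) = (11880 - 783)*24291 = 11097*24291 = 269557227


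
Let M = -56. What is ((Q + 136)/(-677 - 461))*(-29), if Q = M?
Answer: 1160/569 ≈ 2.0387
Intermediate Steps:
Q = -56
((Q + 136)/(-677 - 461))*(-29) = ((-56 + 136)/(-677 - 461))*(-29) = (80/(-1138))*(-29) = (80*(-1/1138))*(-29) = -40/569*(-29) = 1160/569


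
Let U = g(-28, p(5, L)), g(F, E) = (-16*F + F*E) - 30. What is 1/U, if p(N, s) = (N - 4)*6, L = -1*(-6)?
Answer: 1/250 ≈ 0.0040000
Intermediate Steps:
L = 6
p(N, s) = -24 + 6*N (p(N, s) = (-4 + N)*6 = -24 + 6*N)
g(F, E) = -30 - 16*F + E*F (g(F, E) = (-16*F + E*F) - 30 = -30 - 16*F + E*F)
U = 250 (U = -30 - 16*(-28) + (-24 + 6*5)*(-28) = -30 + 448 + (-24 + 30)*(-28) = -30 + 448 + 6*(-28) = -30 + 448 - 168 = 250)
1/U = 1/250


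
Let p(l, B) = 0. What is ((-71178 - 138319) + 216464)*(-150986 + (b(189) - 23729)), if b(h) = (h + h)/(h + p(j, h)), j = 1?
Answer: -1217225471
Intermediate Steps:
b(h) = 2 (b(h) = (h + h)/(h + 0) = (2*h)/h = 2)
((-71178 - 138319) + 216464)*(-150986 + (b(189) - 23729)) = ((-71178 - 138319) + 216464)*(-150986 + (2 - 23729)) = (-209497 + 216464)*(-150986 - 23727) = 6967*(-174713) = -1217225471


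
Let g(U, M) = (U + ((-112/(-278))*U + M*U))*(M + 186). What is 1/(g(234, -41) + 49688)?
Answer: -139/179844088 ≈ -7.7289e-7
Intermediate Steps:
g(U, M) = (186 + M)*(195*U/139 + M*U) (g(U, M) = (U + ((-112*(-1/278))*U + M*U))*(186 + M) = (U + (56*U/139 + M*U))*(186 + M) = (195*U/139 + M*U)*(186 + M) = (186 + M)*(195*U/139 + M*U))
1/(g(234, -41) + 49688) = 1/((1/139)*234*(36270 + 139*(-41)**2 + 26049*(-41)) + 49688) = 1/((1/139)*234*(36270 + 139*1681 - 1068009) + 49688) = 1/((1/139)*234*(36270 + 233659 - 1068009) + 49688) = 1/((1/139)*234*(-798080) + 49688) = 1/(-186750720/139 + 49688) = 1/(-179844088/139) = -139/179844088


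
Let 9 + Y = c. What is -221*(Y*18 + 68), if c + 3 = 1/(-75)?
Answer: 819026/25 ≈ 32761.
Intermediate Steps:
c = -226/75 (c = -3 + 1/(-75) = -3 - 1/75 = -226/75 ≈ -3.0133)
Y = -901/75 (Y = -9 - 226/75 = -901/75 ≈ -12.013)
-221*(Y*18 + 68) = -221*(-901/75*18 + 68) = -221*(-5406/25 + 68) = -221*(-3706/25) = 819026/25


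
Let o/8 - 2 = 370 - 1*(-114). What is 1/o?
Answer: 1/3888 ≈ 0.00025720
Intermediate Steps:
o = 3888 (o = 16 + 8*(370 - 1*(-114)) = 16 + 8*(370 + 114) = 16 + 8*484 = 16 + 3872 = 3888)
1/o = 1/3888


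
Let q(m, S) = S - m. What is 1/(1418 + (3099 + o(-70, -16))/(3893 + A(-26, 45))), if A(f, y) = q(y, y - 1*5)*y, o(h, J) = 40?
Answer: 3668/5204363 ≈ 0.00070479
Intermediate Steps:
A(f, y) = -5*y (A(f, y) = ((y - 1*5) - y)*y = ((y - 5) - y)*y = ((-5 + y) - y)*y = -5*y)
1/(1418 + (3099 + o(-70, -16))/(3893 + A(-26, 45))) = 1/(1418 + (3099 + 40)/(3893 - 5*45)) = 1/(1418 + 3139/(3893 - 225)) = 1/(1418 + 3139/3668) = 1/(5204363/3668) = 3668/5204363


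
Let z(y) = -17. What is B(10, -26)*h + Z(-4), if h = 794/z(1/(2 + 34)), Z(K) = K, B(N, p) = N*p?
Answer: 206372/17 ≈ 12140.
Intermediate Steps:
h = -794/17 (h = 794/(-17) = 794*(-1/17) = -794/17 ≈ -46.706)
B(10, -26)*h + Z(-4) = (10*(-26))*(-794/17) - 4 = -260*(-794/17) - 4 = 206440/17 - 4 = 206372/17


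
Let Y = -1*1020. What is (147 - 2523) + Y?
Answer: -3396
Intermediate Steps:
Y = -1020
(147 - 2523) + Y = (147 - 2523) - 1020 = -2376 - 1020 = -3396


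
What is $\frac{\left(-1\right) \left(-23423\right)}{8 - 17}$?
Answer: $- \frac{23423}{9} \approx -2602.6$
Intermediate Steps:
$\frac{\left(-1\right) \left(-23423\right)}{8 - 17} = \frac{23423}{-9} = 23423 \left(- \frac{1}{9}\right) = - \frac{23423}{9}$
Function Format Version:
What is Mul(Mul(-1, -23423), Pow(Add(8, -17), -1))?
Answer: Rational(-23423, 9) ≈ -2602.6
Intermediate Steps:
Mul(Mul(-1, -23423), Pow(Add(8, -17), -1)) = Mul(23423, Pow(-9, -1)) = Mul(23423, Rational(-1, 9)) = Rational(-23423, 9)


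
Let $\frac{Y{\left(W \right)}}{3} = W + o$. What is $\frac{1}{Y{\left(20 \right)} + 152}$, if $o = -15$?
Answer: $\frac{1}{167} \approx 0.005988$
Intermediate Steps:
$Y{\left(W \right)} = -45 + 3 W$ ($Y{\left(W \right)} = 3 \left(W - 15\right) = 3 \left(-15 + W\right) = -45 + 3 W$)
$\frac{1}{Y{\left(20 \right)} + 152} = \frac{1}{\left(-45 + 3 \cdot 20\right) + 152} = \frac{1}{\left(-45 + 60\right) + 152} = \frac{1}{15 + 152} = \frac{1}{167}$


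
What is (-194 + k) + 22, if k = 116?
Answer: -56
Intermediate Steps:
(-194 + k) + 22 = (-194 + 116) + 22 = -78 + 22 = -56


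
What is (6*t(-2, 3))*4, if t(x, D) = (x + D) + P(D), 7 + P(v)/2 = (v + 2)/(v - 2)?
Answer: -72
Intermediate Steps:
P(v) = -14 + 2*(2 + v)/(-2 + v) (P(v) = -14 + 2*((v + 2)/(v - 2)) = -14 + 2*((2 + v)/(-2 + v)) = -14 + 2*(2 + v)/(-2 + v))
t(x, D) = D + x + 4*(8 - 3*D)/(-2 + D) (t(x, D) = (x + D) + 4*(8 - 3*D)/(-2 + D) = (D + x) + 4*(8 - 3*D)/(-2 + D) = D + x + 4*(8 - 3*D)/(-2 + D))
(6*t(-2, 3))*4 = (6*((32 - 12*3 + (-2 + 3)*(3 - 2))/(-2 + 3)))*4 = (6*((32 - 36 + 1*1)/1))*4 = (6*(1*(32 - 36 + 1)))*4 = (6*(1*(-3)))*4 = (6*(-3))*4 = -18*4 = -72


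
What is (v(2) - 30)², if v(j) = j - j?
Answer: 900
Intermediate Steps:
v(j) = 0
(v(2) - 30)² = (0 - 30)² = (-30)² = 900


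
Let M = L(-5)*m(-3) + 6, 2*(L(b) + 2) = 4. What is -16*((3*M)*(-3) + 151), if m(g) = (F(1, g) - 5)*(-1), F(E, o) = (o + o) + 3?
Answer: -1552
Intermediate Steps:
F(E, o) = 3 + 2*o (F(E, o) = 2*o + 3 = 3 + 2*o)
L(b) = 0 (L(b) = -2 + (½)*4 = -2 + 2 = 0)
m(g) = 2 - 2*g (m(g) = ((3 + 2*g) - 5)*(-1) = (-2 + 2*g)*(-1) = 2 - 2*g)
M = 6 (M = 0*(2 - 2*(-3)) + 6 = 0*(2 + 6) + 6 = 0*8 + 6 = 0 + 6 = 6)
-16*((3*M)*(-3) + 151) = -16*((3*6)*(-3) + 151) = -16*(18*(-3) + 151) = -16*(-54 + 151) = -16*97 = -1552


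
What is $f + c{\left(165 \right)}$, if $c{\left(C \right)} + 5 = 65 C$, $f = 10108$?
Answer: $20828$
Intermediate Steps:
$c{\left(C \right)} = -5 + 65 C$
$f + c{\left(165 \right)} = 10108 + \left(-5 + 65 \cdot 165\right) = 10108 + \left(-5 + 10725\right) = 10108 + 10720 = 20828$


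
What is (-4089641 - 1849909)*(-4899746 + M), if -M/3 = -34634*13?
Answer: 21079581741000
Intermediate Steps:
M = 1350726 (M = -(-103902)*13 = -3*(-450242) = 1350726)
(-4089641 - 1849909)*(-4899746 + M) = (-4089641 - 1849909)*(-4899746 + 1350726) = -5939550*(-3549020) = 21079581741000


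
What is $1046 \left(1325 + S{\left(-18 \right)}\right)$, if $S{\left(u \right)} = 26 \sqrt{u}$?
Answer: $1385950 + 81588 i \sqrt{2} \approx 1.386 \cdot 10^{6} + 1.1538 \cdot 10^{5} i$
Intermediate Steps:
$1046 \left(1325 + S{\left(-18 \right)}\right) = 1046 \left(1325 + 26 \sqrt{-18}\right) = 1046 \left(1325 + 26 \cdot 3 i \sqrt{2}\right) = 1046 \left(1325 + 78 i \sqrt{2}\right) = 1385950 + 81588 i \sqrt{2}$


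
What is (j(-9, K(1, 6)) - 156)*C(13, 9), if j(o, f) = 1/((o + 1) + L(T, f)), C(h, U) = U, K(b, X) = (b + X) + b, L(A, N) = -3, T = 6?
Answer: -15453/11 ≈ -1404.8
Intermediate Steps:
K(b, X) = X + 2*b (K(b, X) = (X + b) + b = X + 2*b)
j(o, f) = 1/(-2 + o) (j(o, f) = 1/((o + 1) - 3) = 1/((1 + o) - 3) = 1/(-2 + o))
(j(-9, K(1, 6)) - 156)*C(13, 9) = (1/(-2 - 9) - 156)*9 = (1/(-11) - 156)*9 = (-1/11 - 156)*9 = -1717/11*9 = -15453/11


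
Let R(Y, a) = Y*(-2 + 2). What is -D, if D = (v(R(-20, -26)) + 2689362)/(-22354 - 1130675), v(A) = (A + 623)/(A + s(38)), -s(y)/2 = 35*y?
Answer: 1021957471/438151020 ≈ 2.3324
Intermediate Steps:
R(Y, a) = 0 (R(Y, a) = Y*0 = 0)
s(y) = -70*y
v(A) = (623 + A)/(-2660 + A) (v(A) = (A + 623)/(A - 70*38) = (623 + A)/(A - 2660) = (623 + A)/(-2660 + A))
D = -1021957471/438151020 (D = ((623 + 0)/(-2660 + 0) + 2689362)/(-22354 - 1130675) = (623/(-2660) + 2689362)/(-1153029) = (-1/2660*623 + 2689362)*(-1/1153029) = (-89/380 + 2689362)*(-1/1153029) = (1021957471/380)*(-1/1153029) = -1021957471/438151020 ≈ -2.3324)
-D = -1*(-1021957471/438151020) = 1021957471/438151020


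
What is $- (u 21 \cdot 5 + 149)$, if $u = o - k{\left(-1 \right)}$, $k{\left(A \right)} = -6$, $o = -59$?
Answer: $5416$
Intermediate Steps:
$u = -53$ ($u = -59 - -6 = -59 + 6 = -53$)
$- (u 21 \cdot 5 + 149) = - (- 53 \cdot 21 \cdot 5 + 149) = - (\left(-53\right) 105 + 149) = - (-5565 + 149) = \left(-1\right) \left(-5416\right) = 5416$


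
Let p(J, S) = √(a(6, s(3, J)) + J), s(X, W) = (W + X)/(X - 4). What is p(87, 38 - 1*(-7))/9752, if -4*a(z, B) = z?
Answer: 3*√38/19504 ≈ 0.00094818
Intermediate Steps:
s(X, W) = (W + X)/(-4 + X)
a(z, B) = -z/4
p(J, S) = √(-3/2 + J) (p(J, S) = √(-¼*6 + J) = √(-3/2 + J))
p(87, 38 - 1*(-7))/9752 = (√(-6 + 4*87)/2)/9752 = (√(-6 + 348)/2)*(1/9752) = (√342/2)*(1/9752) = ((3*√38)/2)*(1/9752) = (3*√38/2)*(1/9752) = 3*√38/19504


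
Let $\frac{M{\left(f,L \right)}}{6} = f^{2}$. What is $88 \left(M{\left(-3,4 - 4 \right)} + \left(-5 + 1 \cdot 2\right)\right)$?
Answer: $4488$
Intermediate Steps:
$M{\left(f,L \right)} = 6 f^{2}$
$88 \left(M{\left(-3,4 - 4 \right)} + \left(-5 + 1 \cdot 2\right)\right) = 88 \left(6 \left(-3\right)^{2} + \left(-5 + 1 \cdot 2\right)\right) = 88 \left(6 \cdot 9 + \left(-5 + 2\right)\right) = 88 \left(54 - 3\right) = 88 \cdot 51 = 4488$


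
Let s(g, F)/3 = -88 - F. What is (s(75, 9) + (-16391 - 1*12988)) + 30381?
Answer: 711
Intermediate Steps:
s(g, F) = -264 - 3*F (s(g, F) = 3*(-88 - F) = -264 - 3*F)
(s(75, 9) + (-16391 - 1*12988)) + 30381 = ((-264 - 3*9) + (-16391 - 1*12988)) + 30381 = ((-264 - 27) + (-16391 - 12988)) + 30381 = (-291 - 29379) + 30381 = -29670 + 30381 = 711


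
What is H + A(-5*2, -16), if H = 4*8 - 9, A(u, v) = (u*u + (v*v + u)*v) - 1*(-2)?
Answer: -3811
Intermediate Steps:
A(u, v) = 2 + u**2 + v*(u + v**2) (A(u, v) = (u**2 + (v**2 + u)*v) + 2 = (u**2 + (u + v**2)*v) + 2 = (u**2 + v*(u + v**2)) + 2 = 2 + u**2 + v*(u + v**2))
H = 23 (H = 32 - 9 = 23)
H + A(-5*2, -16) = 23 + (2 + (-5*2)**2 + (-16)**3 - 5*2*(-16)) = 23 + (2 + (-10)**2 - 4096 - 10*(-16)) = 23 + (2 + 100 - 4096 + 160) = 23 - 3834 = -3811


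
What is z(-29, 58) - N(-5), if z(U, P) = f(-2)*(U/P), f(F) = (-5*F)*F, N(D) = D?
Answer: 15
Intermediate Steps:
f(F) = -5*F²
z(U, P) = -20*U/P (z(U, P) = (-5*(-2)²)*(U/P) = (-5*4)*(U/P) = -20*U/P)
z(-29, 58) - N(-5) = -20*(-29)/58 - 1*(-5) = -20*(-29)*1/58 + 5 = 10 + 5 = 15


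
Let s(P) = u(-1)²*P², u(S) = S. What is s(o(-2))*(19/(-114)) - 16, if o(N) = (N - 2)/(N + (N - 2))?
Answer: -434/27 ≈ -16.074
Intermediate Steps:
o(N) = (-2 + N)/(-2 + 2*N) (o(N) = (-2 + N)/(N + (-2 + N)) = (-2 + N)/(-2 + 2*N))
s(P) = P² (s(P) = (-1)²*P² = 1*P² = P²)
s(o(-2))*(19/(-114)) - 16 = ((-2 - 2)/(2*(-1 - 2)))²*(19/(-114)) - 16 = ((½)*(-4)/(-3))²*(19*(-1/114)) - 16 = ((½)*(-⅓)*(-4))²*(-⅙) - 16 = (⅔)²*(-⅙) - 16 = (4/9)*(-⅙) - 16 = -2/27 - 16 = -434/27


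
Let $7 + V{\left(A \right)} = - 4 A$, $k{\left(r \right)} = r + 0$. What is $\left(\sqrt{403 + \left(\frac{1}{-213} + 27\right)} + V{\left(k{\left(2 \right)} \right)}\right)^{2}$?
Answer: $\frac{\left(3195 - \sqrt{19508457}\right)^{2}}{45369} \approx 32.905$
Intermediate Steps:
$k{\left(r \right)} = r$
$V{\left(A \right)} = -7 - 4 A$
$\left(\sqrt{403 + \left(\frac{1}{-213} + 27\right)} + V{\left(k{\left(2 \right)} \right)}\right)^{2} = \left(\sqrt{403 + \left(\frac{1}{-213} + 27\right)} - 15\right)^{2} = \left(\sqrt{403 + \left(- \frac{1}{213} + 27\right)} - 15\right)^{2} = \left(\sqrt{403 + \frac{5750}{213}} - 15\right)^{2} = \left(\sqrt{\frac{91589}{213}} - 15\right)^{2} = \left(\frac{\sqrt{19508457}}{213} - 15\right)^{2} = \left(-15 + \frac{\sqrt{19508457}}{213}\right)^{2}$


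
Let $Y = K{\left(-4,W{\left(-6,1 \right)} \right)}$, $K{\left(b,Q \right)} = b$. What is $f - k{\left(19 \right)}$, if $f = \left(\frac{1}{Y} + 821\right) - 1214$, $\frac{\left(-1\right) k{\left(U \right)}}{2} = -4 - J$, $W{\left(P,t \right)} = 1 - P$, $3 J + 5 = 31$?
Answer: $- \frac{5023}{12} \approx -418.58$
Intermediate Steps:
$J = \frac{26}{3}$ ($J = - \frac{5}{3} + \frac{1}{3} \cdot 31 = - \frac{5}{3} + \frac{31}{3} = \frac{26}{3} \approx 8.6667$)
$k{\left(U \right)} = \frac{76}{3}$ ($k{\left(U \right)} = - 2 \left(-4 - \frac{26}{3}\right) = \left(-2\right) \left(- \frac{38}{3}\right) = \frac{76}{3}$)
$Y = -4$
$f = - \frac{1573}{4}$ ($f = \left(\frac{1}{-4} + 821\right) - 1214 = \left(- \frac{1}{4} + 821\right) - 1214 = \frac{3283}{4} - 1214 = - \frac{1573}{4} \approx -393.25$)
$f - k{\left(19 \right)} = - \frac{1573}{4} - \frac{76}{3} = - \frac{5023}{12}$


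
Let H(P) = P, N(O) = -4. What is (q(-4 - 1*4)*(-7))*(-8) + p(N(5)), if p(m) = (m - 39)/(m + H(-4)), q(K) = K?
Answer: -3541/8 ≈ -442.63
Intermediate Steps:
p(m) = (-39 + m)/(-4 + m) (p(m) = (m - 39)/(m - 4) = (-39 + m)/(-4 + m))
(q(-4 - 1*4)*(-7))*(-8) + p(N(5)) = ((-4 - 1*4)*(-7))*(-8) + (-39 - 4)/(-4 - 4) = ((-4 - 4)*(-7))*(-8) - 43/(-8) = -8*(-7)*(-8) - ⅛*(-43) = 56*(-8) + 43/8 = -448 + 43/8 = -3541/8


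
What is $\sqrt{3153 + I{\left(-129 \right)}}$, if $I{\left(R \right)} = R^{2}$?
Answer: $\sqrt{19794} \approx 140.69$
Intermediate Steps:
$\sqrt{3153 + I{\left(-129 \right)}} = \sqrt{3153 + \left(-129\right)^{2}} = \sqrt{3153 + 16641} = \sqrt{19794}$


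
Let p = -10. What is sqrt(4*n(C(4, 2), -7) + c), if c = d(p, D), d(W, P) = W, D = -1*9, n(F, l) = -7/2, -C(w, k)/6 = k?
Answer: 2*I*sqrt(6) ≈ 4.899*I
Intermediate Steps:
C(w, k) = -6*k
n(F, l) = -7/2 (n(F, l) = -7*1/2 = -7/2)
D = -9
c = -10
sqrt(4*n(C(4, 2), -7) + c) = sqrt(4*(-7/2) - 10) = sqrt(-14 - 10) = sqrt(-24) = 2*I*sqrt(6)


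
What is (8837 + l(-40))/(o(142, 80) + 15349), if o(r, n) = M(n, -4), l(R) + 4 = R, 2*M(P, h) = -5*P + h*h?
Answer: 8793/15157 ≈ 0.58013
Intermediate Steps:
M(P, h) = h²/2 - 5*P/2 (M(P, h) = (-5*P + h*h)/2 = (-5*P + h²)/2 = (h² - 5*P)/2 = h²/2 - 5*P/2)
l(R) = -4 + R
o(r, n) = 8 - 5*n/2 (o(r, n) = (½)*(-4)² - 5*n/2 = (½)*16 - 5*n/2 = 8 - 5*n/2)
(8837 + l(-40))/(o(142, 80) + 15349) = (8837 + (-4 - 40))/((8 - 5/2*80) + 15349) = (8837 - 44)/((8 - 200) + 15349) = 8793/(-192 + 15349) = 8793/15157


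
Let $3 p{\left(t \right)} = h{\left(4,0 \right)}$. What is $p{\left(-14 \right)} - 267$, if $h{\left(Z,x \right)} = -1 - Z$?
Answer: $- \frac{806}{3} \approx -268.67$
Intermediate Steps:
$p{\left(t \right)} = - \frac{5}{3}$ ($p{\left(t \right)} = \frac{-1 - 4}{3} = \frac{1}{3} \left(-5\right) = - \frac{5}{3}$)
$p{\left(-14 \right)} - 267 = - \frac{5}{3} - 267 = - \frac{806}{3}$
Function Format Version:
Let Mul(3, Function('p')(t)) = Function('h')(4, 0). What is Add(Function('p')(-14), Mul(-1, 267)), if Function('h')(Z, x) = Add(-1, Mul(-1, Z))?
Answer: Rational(-806, 3) ≈ -268.67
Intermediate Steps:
Function('p')(t) = Rational(-5, 3) (Function('p')(t) = Mul(Rational(1, 3), Add(-1, Mul(-1, 4))) = Mul(Rational(1, 3), Add(-1, -4)) = Mul(Rational(1, 3), -5) = Rational(-5, 3))
Add(Function('p')(-14), Mul(-1, 267)) = Add(Rational(-5, 3), Mul(-1, 267)) = Add(Rational(-5, 3), -267) = Rational(-806, 3)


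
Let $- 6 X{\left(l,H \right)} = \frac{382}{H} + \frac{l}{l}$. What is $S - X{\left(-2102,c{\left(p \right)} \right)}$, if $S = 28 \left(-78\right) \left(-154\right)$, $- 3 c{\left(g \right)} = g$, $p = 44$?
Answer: $\frac{44395801}{132} \approx 3.3633 \cdot 10^{5}$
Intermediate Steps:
$c{\left(g \right)} = - \frac{g}{3}$
$X{\left(l,H \right)} = - \frac{1}{6} - \frac{191}{3 H}$ ($X{\left(l,H \right)} = - \frac{\frac{382}{H} + \frac{l}{l}}{6} = - \frac{\frac{382}{H} + 1}{6} = - \frac{1 + \frac{382}{H}}{6} = - \frac{1}{6} - \frac{191}{3 H}$)
$S = 336336$ ($S = \left(-2184\right) \left(-154\right) = 336336$)
$S - X{\left(-2102,c{\left(p \right)} \right)} = 336336 - \frac{-382 - \left(- \frac{1}{3}\right) 44}{6 \left(\left(- \frac{1}{3}\right) 44\right)} = 336336 - \frac{-382 - - \frac{44}{3}}{6 \left(- \frac{44}{3}\right)} = 336336 - \frac{1}{6} \left(- \frac{3}{44}\right) \left(-382 + \frac{44}{3}\right) = 336336 - \frac{1}{6} \left(- \frac{3}{44}\right) \left(- \frac{1102}{3}\right) = 336336 - \frac{551}{132} = \frac{44395801}{132}$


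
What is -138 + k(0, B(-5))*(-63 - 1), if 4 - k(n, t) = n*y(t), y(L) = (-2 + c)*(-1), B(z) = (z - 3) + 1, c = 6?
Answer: -394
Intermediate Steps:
B(z) = -2 + z (B(z) = (-3 + z) + 1 = -2 + z)
y(L) = -4 (y(L) = (-2 + 6)*(-1) = 4*(-1) = -4)
k(n, t) = 4 + 4*n (k(n, t) = 4 - n*(-4) = 4 - (-4)*n = 4 + 4*n)
-138 + k(0, B(-5))*(-63 - 1) = -138 + (4 + 4*0)*(-63 - 1) = -138 + (4 + 0)*(-64) = -138 + 4*(-64) = -138 - 256 = -394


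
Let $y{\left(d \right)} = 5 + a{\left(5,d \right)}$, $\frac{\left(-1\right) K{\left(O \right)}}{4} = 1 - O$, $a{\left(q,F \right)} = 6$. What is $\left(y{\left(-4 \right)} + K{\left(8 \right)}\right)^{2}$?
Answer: $1521$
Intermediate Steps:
$K{\left(O \right)} = -4 + 4 O$ ($K{\left(O \right)} = - 4 \left(1 - O\right) = -4 + 4 O$)
$y{\left(d \right)} = 11$ ($y{\left(d \right)} = 5 + 6 = 11$)
$\left(y{\left(-4 \right)} + K{\left(8 \right)}\right)^{2} = \left(11 + \left(-4 + 4 \cdot 8\right)\right)^{2} = \left(11 + \left(-4 + 32\right)\right)^{2} = \left(11 + 28\right)^{2} = 39^{2} = 1521$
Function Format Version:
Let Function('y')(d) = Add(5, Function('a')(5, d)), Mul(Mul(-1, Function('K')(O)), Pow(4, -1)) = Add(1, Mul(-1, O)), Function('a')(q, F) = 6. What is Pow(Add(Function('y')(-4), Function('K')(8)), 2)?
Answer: 1521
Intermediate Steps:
Function('K')(O) = Add(-4, Mul(4, O)) (Function('K')(O) = Mul(-4, Add(1, Mul(-1, O))) = Add(-4, Mul(4, O)))
Function('y')(d) = 11 (Function('y')(d) = Add(5, 6) = 11)
Pow(Add(Function('y')(-4), Function('K')(8)), 2) = Pow(Add(11, Add(-4, Mul(4, 8))), 2) = Pow(Add(11, Add(-4, 32)), 2) = Pow(Add(11, 28), 2) = Pow(39, 2) = 1521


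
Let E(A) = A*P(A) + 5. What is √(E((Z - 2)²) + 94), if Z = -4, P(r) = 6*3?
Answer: 3*√83 ≈ 27.331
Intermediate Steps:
P(r) = 18
E(A) = 5 + 18*A (E(A) = A*18 + 5 = 18*A + 5 = 5 + 18*A)
√(E((Z - 2)²) + 94) = √((5 + 18*(-4 - 2)²) + 94) = √((5 + 18*(-6)²) + 94) = √((5 + 18*36) + 94) = √((5 + 648) + 94) = √(653 + 94) = √747 = 3*√83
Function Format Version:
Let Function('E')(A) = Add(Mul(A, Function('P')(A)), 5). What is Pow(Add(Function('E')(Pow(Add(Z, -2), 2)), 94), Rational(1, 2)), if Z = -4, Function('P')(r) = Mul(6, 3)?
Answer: Mul(3, Pow(83, Rational(1, 2))) ≈ 27.331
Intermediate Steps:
Function('P')(r) = 18
Function('E')(A) = Add(5, Mul(18, A)) (Function('E')(A) = Add(Mul(A, 18), 5) = Add(Mul(18, A), 5) = Add(5, Mul(18, A)))
Pow(Add(Function('E')(Pow(Add(Z, -2), 2)), 94), Rational(1, 2)) = Pow(Add(Add(5, Mul(18, Pow(Add(-4, -2), 2))), 94), Rational(1, 2)) = Pow(Add(Add(5, Mul(18, Pow(-6, 2))), 94), Rational(1, 2)) = Pow(Add(Add(5, Mul(18, 36)), 94), Rational(1, 2)) = Pow(Add(Add(5, 648), 94), Rational(1, 2)) = Pow(Add(653, 94), Rational(1, 2)) = Pow(747, Rational(1, 2)) = Mul(3, Pow(83, Rational(1, 2)))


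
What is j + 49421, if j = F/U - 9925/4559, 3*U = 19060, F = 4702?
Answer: 2147145100047/43447270 ≈ 49420.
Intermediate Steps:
U = 19060/3 (U = (⅓)*19060 = 19060/3 ≈ 6353.3)
j = -62430623/43447270 (j = 4702/(19060/3) - 9925/4559 = 4702*(3/19060) - 9925*1/4559 = 7053/9530 - 9925/4559 = -62430623/43447270 ≈ -1.4369)
j + 49421 = -62430623/43447270 + 49421 = 2147145100047/43447270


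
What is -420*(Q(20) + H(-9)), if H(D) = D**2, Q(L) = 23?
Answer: -43680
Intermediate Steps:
-420*(Q(20) + H(-9)) = -420*(23 + (-9)**2) = -420*(23 + 81) = -420*104 = -43680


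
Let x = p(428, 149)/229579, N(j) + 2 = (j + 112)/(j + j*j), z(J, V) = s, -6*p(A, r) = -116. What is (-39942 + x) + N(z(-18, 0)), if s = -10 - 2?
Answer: -100871425965/2525369 ≈ -39943.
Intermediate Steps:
s = -12
p(A, r) = 58/3 (p(A, r) = -⅙*(-116) = 58/3)
z(J, V) = -12
N(j) = -2 + (112 + j)/(j + j²) (N(j) = -2 + (j + 112)/(j + j*j) = -2 + (112 + j)/(j + j²))
x = 58/688737 (x = (58/3)/229579 = (58/3)*(1/229579) = 58/688737 ≈ 8.4212e-5)
(-39942 + x) + N(z(-18, 0)) = (-39942 + 58/688737) + (112 - 1*(-12) - 2*(-12)²)/((-12)*(1 - 12)) = -27509533196/688737 - 1/12*(112 + 12 - 2*144)/(-11) = -27509533196/688737 - 1/12*(-1/11)*(112 + 12 - 288) = -27509533196/688737 - 1/12*(-1/11)*(-164) = -27509533196/688737 - 41/33 = -100871425965/2525369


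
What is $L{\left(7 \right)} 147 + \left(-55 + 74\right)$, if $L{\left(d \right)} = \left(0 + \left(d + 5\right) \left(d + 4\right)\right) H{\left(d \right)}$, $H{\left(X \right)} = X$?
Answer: $135847$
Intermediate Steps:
$L{\left(d \right)} = d \left(4 + d\right) \left(5 + d\right)$ ($L{\left(d \right)} = \left(0 + \left(d + 5\right) \left(d + 4\right)\right) d = \left(0 + \left(5 + d\right) \left(4 + d\right)\right) d = \left(0 + \left(4 + d\right) \left(5 + d\right)\right) d = \left(4 + d\right) \left(5 + d\right) d = d \left(4 + d\right) \left(5 + d\right)$)
$L{\left(7 \right)} 147 + \left(-55 + 74\right) = 7 \left(20 + 7^{2} + 9 \cdot 7\right) 147 + \left(-55 + 74\right) = 7 \left(20 + 49 + 63\right) 147 + 19 = 7 \cdot 132 \cdot 147 + 19 = 924 \cdot 147 + 19 = 135828 + 19 = 135847$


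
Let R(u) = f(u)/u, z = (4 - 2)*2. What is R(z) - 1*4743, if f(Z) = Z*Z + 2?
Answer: -9477/2 ≈ -4738.5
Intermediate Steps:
z = 4 (z = 2*2 = 4)
f(Z) = 2 + Z² (f(Z) = Z² + 2 = 2 + Z²)
R(u) = (2 + u²)/u
R(z) - 1*4743 = (4 + 2/4) - 1*4743 = (4 + 2*(¼)) - 4743 = (4 + ½) - 4743 = 9/2 - 4743 = -9477/2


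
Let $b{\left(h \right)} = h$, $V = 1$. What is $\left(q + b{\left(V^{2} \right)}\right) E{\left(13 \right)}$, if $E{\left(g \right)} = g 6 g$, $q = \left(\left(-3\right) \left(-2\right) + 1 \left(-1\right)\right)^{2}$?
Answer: $26364$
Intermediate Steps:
$q = 25$ ($q = \left(6 - 1\right)^{2} = 5^{2} = 25$)
$E{\left(g \right)} = 6 g^{2}$ ($E{\left(g \right)} = 6 g g = 6 g^{2}$)
$\left(q + b{\left(V^{2} \right)}\right) E{\left(13 \right)} = \left(25 + 1^{2}\right) 6 \cdot 13^{2} = \left(25 + 1\right) 6 \cdot 169 = 26 \cdot 1014 = 26364$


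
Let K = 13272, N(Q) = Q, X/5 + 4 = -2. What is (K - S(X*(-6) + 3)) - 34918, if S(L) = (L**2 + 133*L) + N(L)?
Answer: -79657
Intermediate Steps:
X = -30 (X = -20 + 5*(-2) = -20 - 10 = -30)
S(L) = L**2 + 134*L (S(L) = (L**2 + 133*L) + L = L**2 + 134*L)
(K - S(X*(-6) + 3)) - 34918 = (13272 - (-30*(-6) + 3)*(134 + (-30*(-6) + 3))) - 34918 = (13272 - (180 + 3)*(134 + (180 + 3))) - 34918 = (13272 - 183*(134 + 183)) - 34918 = (13272 - 183*317) - 34918 = (13272 - 1*58011) - 34918 = (13272 - 58011) - 34918 = -44739 - 34918 = -79657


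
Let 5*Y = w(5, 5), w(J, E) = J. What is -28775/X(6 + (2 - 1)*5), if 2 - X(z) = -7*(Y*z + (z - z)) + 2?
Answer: -28775/77 ≈ -373.70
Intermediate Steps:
Y = 1 (Y = (⅕)*5 = 1)
X(z) = 7*z (X(z) = 2 - (-7*(1*z + (z - z)) + 2) = 2 - (-7*(z + 0) + 2) = 2 - (-7*z + 2) = 2 - (2 - 7*z) = 2 + (-2 + 7*z) = 7*z)
-28775/X(6 + (2 - 1)*5) = -28775*1/(7*(6 + (2 - 1)*5)) = -28775*1/(7*(6 + 1*5)) = -28775*1/(7*(6 + 5)) = -28775/(7*11) = -28775/77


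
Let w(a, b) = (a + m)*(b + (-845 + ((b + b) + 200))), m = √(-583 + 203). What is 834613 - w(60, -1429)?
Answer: 1130533 + 9864*I*√95 ≈ 1.1305e+6 + 96142.0*I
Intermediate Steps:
m = 2*I*√95 (m = √(-380) = 2*I*√95 ≈ 19.494*I)
w(a, b) = (-645 + 3*b)*(a + 2*I*√95) (w(a, b) = (a + 2*I*√95)*(b + (-845 + ((b + b) + 200))) = (a + 2*I*√95)*(b + (-845 + (2*b + 200))) = (a + 2*I*√95)*(b + (-845 + (200 + 2*b))) = (a + 2*I*√95)*(b + (-645 + 2*b)) = (a + 2*I*√95)*(-645 + 3*b) = (-645 + 3*b)*(a + 2*I*√95))
834613 - w(60, -1429) = 834613 - (-645*60 - 1290*I*√95 + 3*60*(-1429) + 6*I*(-1429)*√95) = 834613 - (-38700 - 1290*I*√95 - 257220 - 8574*I*√95) = 834613 - (-295920 - 9864*I*√95) = 834613 + (295920 + 9864*I*√95) = 1130533 + 9864*I*√95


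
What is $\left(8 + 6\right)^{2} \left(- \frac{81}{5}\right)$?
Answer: $- \frac{15876}{5} \approx -3175.2$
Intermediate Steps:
$\left(8 + 6\right)^{2} \left(- \frac{81}{5}\right) = 14^{2} \left(\left(-81\right) \frac{1}{5}\right) = 196 \left(- \frac{81}{5}\right) = - \frac{15876}{5}$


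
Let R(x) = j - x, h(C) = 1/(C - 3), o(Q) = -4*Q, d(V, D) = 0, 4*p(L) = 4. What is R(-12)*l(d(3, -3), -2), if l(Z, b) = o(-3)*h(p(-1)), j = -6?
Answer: -36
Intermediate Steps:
p(L) = 1 (p(L) = (¼)*4 = 1)
h(C) = 1/(-3 + C)
R(x) = -6 - x
l(Z, b) = -6 (l(Z, b) = (-4*(-3))/(-3 + 1) = 12/(-2) = 12*(-½) = -6)
R(-12)*l(d(3, -3), -2) = (-6 - 1*(-12))*(-6) = (-6 + 12)*(-6) = 6*(-6) = -36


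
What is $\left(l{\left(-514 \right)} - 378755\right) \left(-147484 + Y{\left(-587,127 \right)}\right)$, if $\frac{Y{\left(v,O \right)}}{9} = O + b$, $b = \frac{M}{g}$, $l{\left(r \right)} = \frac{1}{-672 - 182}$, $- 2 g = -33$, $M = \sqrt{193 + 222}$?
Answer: $\frac{47334987324911}{854} - \frac{88215483 \sqrt{415}}{427} \approx 5.5423 \cdot 10^{10}$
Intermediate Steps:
$M = \sqrt{415} \approx 20.372$
$g = \frac{33}{2}$ ($g = \left(- \frac{1}{2}\right) \left(-33\right) = \frac{33}{2} \approx 16.5$)
$l{\left(r \right)} = - \frac{1}{854}$ ($l{\left(r \right)} = \frac{1}{-854} = - \frac{1}{854}$)
$b = \frac{2 \sqrt{415}}{33}$ ($b = \frac{\sqrt{415}}{\frac{33}{2}} = \sqrt{415} \cdot \frac{2}{33} = \frac{2 \sqrt{415}}{33} \approx 1.2346$)
$Y{\left(v,O \right)} = 9 O + \frac{6 \sqrt{415}}{11}$ ($Y{\left(v,O \right)} = 9 \left(O + \frac{2 \sqrt{415}}{33}\right) = 9 O + \frac{6 \sqrt{415}}{11}$)
$\left(l{\left(-514 \right)} - 378755\right) \left(-147484 + Y{\left(-587,127 \right)}\right) = \left(- \frac{1}{854} - 378755\right) \left(-147484 + \left(9 \cdot 127 + \frac{6 \sqrt{415}}{11}\right)\right) = - \frac{323456771 \left(-147484 + \left(1143 + \frac{6 \sqrt{415}}{11}\right)\right)}{854} = - \frac{323456771 \left(-146341 + \frac{6 \sqrt{415}}{11}\right)}{854} = \frac{47334987324911}{854} - \frac{88215483 \sqrt{415}}{427}$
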